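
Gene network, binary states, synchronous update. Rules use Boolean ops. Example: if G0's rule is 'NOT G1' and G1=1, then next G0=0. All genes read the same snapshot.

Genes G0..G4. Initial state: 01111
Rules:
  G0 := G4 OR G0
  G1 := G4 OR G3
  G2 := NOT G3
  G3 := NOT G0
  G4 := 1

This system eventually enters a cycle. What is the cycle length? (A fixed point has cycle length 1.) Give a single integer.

Answer: 1

Derivation:
Step 0: 01111
Step 1: G0=G4|G0=1|0=1 G1=G4|G3=1|1=1 G2=NOT G3=NOT 1=0 G3=NOT G0=NOT 0=1 G4=1(const) -> 11011
Step 2: G0=G4|G0=1|1=1 G1=G4|G3=1|1=1 G2=NOT G3=NOT 1=0 G3=NOT G0=NOT 1=0 G4=1(const) -> 11001
Step 3: G0=G4|G0=1|1=1 G1=G4|G3=1|0=1 G2=NOT G3=NOT 0=1 G3=NOT G0=NOT 1=0 G4=1(const) -> 11101
Step 4: G0=G4|G0=1|1=1 G1=G4|G3=1|0=1 G2=NOT G3=NOT 0=1 G3=NOT G0=NOT 1=0 G4=1(const) -> 11101
State from step 4 equals state from step 3 -> cycle length 1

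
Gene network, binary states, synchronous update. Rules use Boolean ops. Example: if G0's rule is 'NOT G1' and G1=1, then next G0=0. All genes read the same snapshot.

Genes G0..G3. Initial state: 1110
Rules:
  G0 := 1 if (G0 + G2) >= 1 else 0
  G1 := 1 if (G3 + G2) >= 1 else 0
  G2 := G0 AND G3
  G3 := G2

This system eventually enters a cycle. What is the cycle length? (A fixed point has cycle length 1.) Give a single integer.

Answer: 2

Derivation:
Step 0: 1110
Step 1: G0=(1+1>=1)=1 G1=(0+1>=1)=1 G2=G0&G3=1&0=0 G3=G2=1 -> 1101
Step 2: G0=(1+0>=1)=1 G1=(1+0>=1)=1 G2=G0&G3=1&1=1 G3=G2=0 -> 1110
State from step 2 equals state from step 0 -> cycle length 2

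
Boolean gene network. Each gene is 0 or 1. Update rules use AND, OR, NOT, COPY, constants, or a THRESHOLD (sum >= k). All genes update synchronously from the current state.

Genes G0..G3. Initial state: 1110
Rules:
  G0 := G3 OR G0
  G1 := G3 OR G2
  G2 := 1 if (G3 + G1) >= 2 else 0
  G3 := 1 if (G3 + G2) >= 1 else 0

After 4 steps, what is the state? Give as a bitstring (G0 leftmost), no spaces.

Step 1: G0=G3|G0=0|1=1 G1=G3|G2=0|1=1 G2=(0+1>=2)=0 G3=(0+1>=1)=1 -> 1101
Step 2: G0=G3|G0=1|1=1 G1=G3|G2=1|0=1 G2=(1+1>=2)=1 G3=(1+0>=1)=1 -> 1111
Step 3: G0=G3|G0=1|1=1 G1=G3|G2=1|1=1 G2=(1+1>=2)=1 G3=(1+1>=1)=1 -> 1111
Step 4: G0=G3|G0=1|1=1 G1=G3|G2=1|1=1 G2=(1+1>=2)=1 G3=(1+1>=1)=1 -> 1111

1111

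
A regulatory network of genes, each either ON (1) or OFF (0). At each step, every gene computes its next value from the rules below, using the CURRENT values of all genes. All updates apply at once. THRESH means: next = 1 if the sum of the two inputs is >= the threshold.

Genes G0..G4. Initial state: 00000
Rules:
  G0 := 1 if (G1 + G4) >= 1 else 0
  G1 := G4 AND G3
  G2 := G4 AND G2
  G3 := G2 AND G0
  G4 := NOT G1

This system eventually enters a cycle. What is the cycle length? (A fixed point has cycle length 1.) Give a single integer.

Answer: 1

Derivation:
Step 0: 00000
Step 1: G0=(0+0>=1)=0 G1=G4&G3=0&0=0 G2=G4&G2=0&0=0 G3=G2&G0=0&0=0 G4=NOT G1=NOT 0=1 -> 00001
Step 2: G0=(0+1>=1)=1 G1=G4&G3=1&0=0 G2=G4&G2=1&0=0 G3=G2&G0=0&0=0 G4=NOT G1=NOT 0=1 -> 10001
Step 3: G0=(0+1>=1)=1 G1=G4&G3=1&0=0 G2=G4&G2=1&0=0 G3=G2&G0=0&1=0 G4=NOT G1=NOT 0=1 -> 10001
State from step 3 equals state from step 2 -> cycle length 1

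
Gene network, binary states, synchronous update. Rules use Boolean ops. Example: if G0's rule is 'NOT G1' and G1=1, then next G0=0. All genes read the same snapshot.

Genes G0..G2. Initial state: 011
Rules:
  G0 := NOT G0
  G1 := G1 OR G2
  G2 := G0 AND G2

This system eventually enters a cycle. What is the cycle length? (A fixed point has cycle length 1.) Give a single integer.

Answer: 2

Derivation:
Step 0: 011
Step 1: G0=NOT G0=NOT 0=1 G1=G1|G2=1|1=1 G2=G0&G2=0&1=0 -> 110
Step 2: G0=NOT G0=NOT 1=0 G1=G1|G2=1|0=1 G2=G0&G2=1&0=0 -> 010
Step 3: G0=NOT G0=NOT 0=1 G1=G1|G2=1|0=1 G2=G0&G2=0&0=0 -> 110
State from step 3 equals state from step 1 -> cycle length 2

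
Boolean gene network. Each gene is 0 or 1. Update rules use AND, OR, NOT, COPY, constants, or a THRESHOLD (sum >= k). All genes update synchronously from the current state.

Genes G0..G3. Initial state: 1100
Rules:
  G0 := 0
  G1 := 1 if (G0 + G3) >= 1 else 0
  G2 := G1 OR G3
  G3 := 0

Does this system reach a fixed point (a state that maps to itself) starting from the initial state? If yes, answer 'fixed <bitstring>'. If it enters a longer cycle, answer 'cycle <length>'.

Answer: fixed 0000

Derivation:
Step 0: 1100
Step 1: G0=0(const) G1=(1+0>=1)=1 G2=G1|G3=1|0=1 G3=0(const) -> 0110
Step 2: G0=0(const) G1=(0+0>=1)=0 G2=G1|G3=1|0=1 G3=0(const) -> 0010
Step 3: G0=0(const) G1=(0+0>=1)=0 G2=G1|G3=0|0=0 G3=0(const) -> 0000
Step 4: G0=0(const) G1=(0+0>=1)=0 G2=G1|G3=0|0=0 G3=0(const) -> 0000
Fixed point reached at step 3: 0000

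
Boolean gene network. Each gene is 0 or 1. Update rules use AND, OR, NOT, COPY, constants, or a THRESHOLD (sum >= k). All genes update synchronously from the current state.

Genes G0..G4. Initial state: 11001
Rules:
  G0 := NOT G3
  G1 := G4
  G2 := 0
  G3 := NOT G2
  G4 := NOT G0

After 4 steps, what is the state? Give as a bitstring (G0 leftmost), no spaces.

Step 1: G0=NOT G3=NOT 0=1 G1=G4=1 G2=0(const) G3=NOT G2=NOT 0=1 G4=NOT G0=NOT 1=0 -> 11010
Step 2: G0=NOT G3=NOT 1=0 G1=G4=0 G2=0(const) G3=NOT G2=NOT 0=1 G4=NOT G0=NOT 1=0 -> 00010
Step 3: G0=NOT G3=NOT 1=0 G1=G4=0 G2=0(const) G3=NOT G2=NOT 0=1 G4=NOT G0=NOT 0=1 -> 00011
Step 4: G0=NOT G3=NOT 1=0 G1=G4=1 G2=0(const) G3=NOT G2=NOT 0=1 G4=NOT G0=NOT 0=1 -> 01011

01011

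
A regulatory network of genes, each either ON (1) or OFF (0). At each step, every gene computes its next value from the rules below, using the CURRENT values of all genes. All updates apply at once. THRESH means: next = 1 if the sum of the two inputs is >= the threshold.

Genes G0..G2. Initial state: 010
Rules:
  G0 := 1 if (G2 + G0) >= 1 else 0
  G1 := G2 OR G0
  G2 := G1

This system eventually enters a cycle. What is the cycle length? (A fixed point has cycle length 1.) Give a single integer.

Step 0: 010
Step 1: G0=(0+0>=1)=0 G1=G2|G0=0|0=0 G2=G1=1 -> 001
Step 2: G0=(1+0>=1)=1 G1=G2|G0=1|0=1 G2=G1=0 -> 110
Step 3: G0=(0+1>=1)=1 G1=G2|G0=0|1=1 G2=G1=1 -> 111
Step 4: G0=(1+1>=1)=1 G1=G2|G0=1|1=1 G2=G1=1 -> 111
State from step 4 equals state from step 3 -> cycle length 1

Answer: 1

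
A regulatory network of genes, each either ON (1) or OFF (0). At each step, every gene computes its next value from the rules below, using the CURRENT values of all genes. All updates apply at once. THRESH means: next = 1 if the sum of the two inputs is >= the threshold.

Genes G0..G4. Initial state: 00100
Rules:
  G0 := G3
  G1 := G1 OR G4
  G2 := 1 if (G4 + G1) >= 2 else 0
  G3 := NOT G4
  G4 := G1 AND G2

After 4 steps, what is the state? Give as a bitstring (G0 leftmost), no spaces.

Step 1: G0=G3=0 G1=G1|G4=0|0=0 G2=(0+0>=2)=0 G3=NOT G4=NOT 0=1 G4=G1&G2=0&1=0 -> 00010
Step 2: G0=G3=1 G1=G1|G4=0|0=0 G2=(0+0>=2)=0 G3=NOT G4=NOT 0=1 G4=G1&G2=0&0=0 -> 10010
Step 3: G0=G3=1 G1=G1|G4=0|0=0 G2=(0+0>=2)=0 G3=NOT G4=NOT 0=1 G4=G1&G2=0&0=0 -> 10010
Step 4: G0=G3=1 G1=G1|G4=0|0=0 G2=(0+0>=2)=0 G3=NOT G4=NOT 0=1 G4=G1&G2=0&0=0 -> 10010

10010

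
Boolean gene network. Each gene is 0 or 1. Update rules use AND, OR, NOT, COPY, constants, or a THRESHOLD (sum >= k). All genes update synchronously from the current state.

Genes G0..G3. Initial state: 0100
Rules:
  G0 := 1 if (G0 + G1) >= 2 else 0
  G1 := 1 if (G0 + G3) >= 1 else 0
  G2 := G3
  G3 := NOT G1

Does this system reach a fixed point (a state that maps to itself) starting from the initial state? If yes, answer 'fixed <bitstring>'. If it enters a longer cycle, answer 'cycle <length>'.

Step 0: 0100
Step 1: G0=(0+1>=2)=0 G1=(0+0>=1)=0 G2=G3=0 G3=NOT G1=NOT 1=0 -> 0000
Step 2: G0=(0+0>=2)=0 G1=(0+0>=1)=0 G2=G3=0 G3=NOT G1=NOT 0=1 -> 0001
Step 3: G0=(0+0>=2)=0 G1=(0+1>=1)=1 G2=G3=1 G3=NOT G1=NOT 0=1 -> 0111
Step 4: G0=(0+1>=2)=0 G1=(0+1>=1)=1 G2=G3=1 G3=NOT G1=NOT 1=0 -> 0110
Step 5: G0=(0+1>=2)=0 G1=(0+0>=1)=0 G2=G3=0 G3=NOT G1=NOT 1=0 -> 0000
Cycle of length 4 starting at step 1 -> no fixed point

Answer: cycle 4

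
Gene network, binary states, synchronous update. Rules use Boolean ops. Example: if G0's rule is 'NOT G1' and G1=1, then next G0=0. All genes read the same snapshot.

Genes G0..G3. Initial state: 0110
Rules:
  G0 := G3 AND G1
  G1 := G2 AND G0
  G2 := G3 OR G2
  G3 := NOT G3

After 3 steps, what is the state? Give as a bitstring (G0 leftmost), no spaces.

Step 1: G0=G3&G1=0&1=0 G1=G2&G0=1&0=0 G2=G3|G2=0|1=1 G3=NOT G3=NOT 0=1 -> 0011
Step 2: G0=G3&G1=1&0=0 G1=G2&G0=1&0=0 G2=G3|G2=1|1=1 G3=NOT G3=NOT 1=0 -> 0010
Step 3: G0=G3&G1=0&0=0 G1=G2&G0=1&0=0 G2=G3|G2=0|1=1 G3=NOT G3=NOT 0=1 -> 0011

0011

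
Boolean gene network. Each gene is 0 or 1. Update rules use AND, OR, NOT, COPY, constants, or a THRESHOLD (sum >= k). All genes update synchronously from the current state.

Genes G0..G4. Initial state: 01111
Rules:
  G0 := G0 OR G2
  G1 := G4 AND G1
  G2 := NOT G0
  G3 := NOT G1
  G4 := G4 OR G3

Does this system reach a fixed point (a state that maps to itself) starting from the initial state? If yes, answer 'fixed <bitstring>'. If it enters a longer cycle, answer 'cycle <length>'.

Step 0: 01111
Step 1: G0=G0|G2=0|1=1 G1=G4&G1=1&1=1 G2=NOT G0=NOT 0=1 G3=NOT G1=NOT 1=0 G4=G4|G3=1|1=1 -> 11101
Step 2: G0=G0|G2=1|1=1 G1=G4&G1=1&1=1 G2=NOT G0=NOT 1=0 G3=NOT G1=NOT 1=0 G4=G4|G3=1|0=1 -> 11001
Step 3: G0=G0|G2=1|0=1 G1=G4&G1=1&1=1 G2=NOT G0=NOT 1=0 G3=NOT G1=NOT 1=0 G4=G4|G3=1|0=1 -> 11001
Fixed point reached at step 2: 11001

Answer: fixed 11001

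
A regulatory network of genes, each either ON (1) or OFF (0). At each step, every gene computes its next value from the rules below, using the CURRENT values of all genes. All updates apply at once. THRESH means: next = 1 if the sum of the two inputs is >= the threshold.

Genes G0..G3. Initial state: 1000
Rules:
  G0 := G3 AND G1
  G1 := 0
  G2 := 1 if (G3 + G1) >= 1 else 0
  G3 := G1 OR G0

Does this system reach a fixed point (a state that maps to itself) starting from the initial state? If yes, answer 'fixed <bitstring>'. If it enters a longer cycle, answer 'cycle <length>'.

Step 0: 1000
Step 1: G0=G3&G1=0&0=0 G1=0(const) G2=(0+0>=1)=0 G3=G1|G0=0|1=1 -> 0001
Step 2: G0=G3&G1=1&0=0 G1=0(const) G2=(1+0>=1)=1 G3=G1|G0=0|0=0 -> 0010
Step 3: G0=G3&G1=0&0=0 G1=0(const) G2=(0+0>=1)=0 G3=G1|G0=0|0=0 -> 0000
Step 4: G0=G3&G1=0&0=0 G1=0(const) G2=(0+0>=1)=0 G3=G1|G0=0|0=0 -> 0000
Fixed point reached at step 3: 0000

Answer: fixed 0000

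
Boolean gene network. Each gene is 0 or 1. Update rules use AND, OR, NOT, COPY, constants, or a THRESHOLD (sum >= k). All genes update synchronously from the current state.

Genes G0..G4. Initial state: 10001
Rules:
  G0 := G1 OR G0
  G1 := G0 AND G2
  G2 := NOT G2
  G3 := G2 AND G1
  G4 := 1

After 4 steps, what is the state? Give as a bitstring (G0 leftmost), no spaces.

Step 1: G0=G1|G0=0|1=1 G1=G0&G2=1&0=0 G2=NOT G2=NOT 0=1 G3=G2&G1=0&0=0 G4=1(const) -> 10101
Step 2: G0=G1|G0=0|1=1 G1=G0&G2=1&1=1 G2=NOT G2=NOT 1=0 G3=G2&G1=1&0=0 G4=1(const) -> 11001
Step 3: G0=G1|G0=1|1=1 G1=G0&G2=1&0=0 G2=NOT G2=NOT 0=1 G3=G2&G1=0&1=0 G4=1(const) -> 10101
Step 4: G0=G1|G0=0|1=1 G1=G0&G2=1&1=1 G2=NOT G2=NOT 1=0 G3=G2&G1=1&0=0 G4=1(const) -> 11001

11001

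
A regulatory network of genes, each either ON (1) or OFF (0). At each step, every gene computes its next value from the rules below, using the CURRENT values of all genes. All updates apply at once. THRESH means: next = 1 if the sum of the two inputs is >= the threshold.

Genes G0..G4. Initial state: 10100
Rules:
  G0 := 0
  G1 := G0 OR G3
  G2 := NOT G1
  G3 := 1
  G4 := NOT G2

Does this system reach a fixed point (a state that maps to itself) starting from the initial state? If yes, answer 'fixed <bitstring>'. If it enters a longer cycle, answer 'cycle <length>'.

Answer: fixed 01011

Derivation:
Step 0: 10100
Step 1: G0=0(const) G1=G0|G3=1|0=1 G2=NOT G1=NOT 0=1 G3=1(const) G4=NOT G2=NOT 1=0 -> 01110
Step 2: G0=0(const) G1=G0|G3=0|1=1 G2=NOT G1=NOT 1=0 G3=1(const) G4=NOT G2=NOT 1=0 -> 01010
Step 3: G0=0(const) G1=G0|G3=0|1=1 G2=NOT G1=NOT 1=0 G3=1(const) G4=NOT G2=NOT 0=1 -> 01011
Step 4: G0=0(const) G1=G0|G3=0|1=1 G2=NOT G1=NOT 1=0 G3=1(const) G4=NOT G2=NOT 0=1 -> 01011
Fixed point reached at step 3: 01011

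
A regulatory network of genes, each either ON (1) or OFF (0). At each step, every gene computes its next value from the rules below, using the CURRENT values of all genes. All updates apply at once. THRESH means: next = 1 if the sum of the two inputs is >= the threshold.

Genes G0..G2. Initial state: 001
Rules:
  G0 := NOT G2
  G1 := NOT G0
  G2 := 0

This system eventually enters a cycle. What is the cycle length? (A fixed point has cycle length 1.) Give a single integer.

Step 0: 001
Step 1: G0=NOT G2=NOT 1=0 G1=NOT G0=NOT 0=1 G2=0(const) -> 010
Step 2: G0=NOT G2=NOT 0=1 G1=NOT G0=NOT 0=1 G2=0(const) -> 110
Step 3: G0=NOT G2=NOT 0=1 G1=NOT G0=NOT 1=0 G2=0(const) -> 100
Step 4: G0=NOT G2=NOT 0=1 G1=NOT G0=NOT 1=0 G2=0(const) -> 100
State from step 4 equals state from step 3 -> cycle length 1

Answer: 1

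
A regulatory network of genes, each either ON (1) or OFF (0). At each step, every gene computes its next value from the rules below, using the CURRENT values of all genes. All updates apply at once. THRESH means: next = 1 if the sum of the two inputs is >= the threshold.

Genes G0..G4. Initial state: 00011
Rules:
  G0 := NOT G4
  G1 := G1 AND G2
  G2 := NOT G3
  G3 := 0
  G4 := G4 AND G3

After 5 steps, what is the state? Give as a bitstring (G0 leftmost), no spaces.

Step 1: G0=NOT G4=NOT 1=0 G1=G1&G2=0&0=0 G2=NOT G3=NOT 1=0 G3=0(const) G4=G4&G3=1&1=1 -> 00001
Step 2: G0=NOT G4=NOT 1=0 G1=G1&G2=0&0=0 G2=NOT G3=NOT 0=1 G3=0(const) G4=G4&G3=1&0=0 -> 00100
Step 3: G0=NOT G4=NOT 0=1 G1=G1&G2=0&1=0 G2=NOT G3=NOT 0=1 G3=0(const) G4=G4&G3=0&0=0 -> 10100
Step 4: G0=NOT G4=NOT 0=1 G1=G1&G2=0&1=0 G2=NOT G3=NOT 0=1 G3=0(const) G4=G4&G3=0&0=0 -> 10100
Step 5: G0=NOT G4=NOT 0=1 G1=G1&G2=0&1=0 G2=NOT G3=NOT 0=1 G3=0(const) G4=G4&G3=0&0=0 -> 10100

10100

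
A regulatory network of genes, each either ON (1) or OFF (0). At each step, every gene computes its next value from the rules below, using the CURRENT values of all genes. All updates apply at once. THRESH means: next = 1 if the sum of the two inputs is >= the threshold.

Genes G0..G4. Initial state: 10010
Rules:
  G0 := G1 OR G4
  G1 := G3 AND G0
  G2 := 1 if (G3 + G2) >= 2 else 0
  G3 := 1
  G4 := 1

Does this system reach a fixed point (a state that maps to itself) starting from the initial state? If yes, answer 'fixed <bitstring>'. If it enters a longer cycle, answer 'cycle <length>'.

Step 0: 10010
Step 1: G0=G1|G4=0|0=0 G1=G3&G0=1&1=1 G2=(1+0>=2)=0 G3=1(const) G4=1(const) -> 01011
Step 2: G0=G1|G4=1|1=1 G1=G3&G0=1&0=0 G2=(1+0>=2)=0 G3=1(const) G4=1(const) -> 10011
Step 3: G0=G1|G4=0|1=1 G1=G3&G0=1&1=1 G2=(1+0>=2)=0 G3=1(const) G4=1(const) -> 11011
Step 4: G0=G1|G4=1|1=1 G1=G3&G0=1&1=1 G2=(1+0>=2)=0 G3=1(const) G4=1(const) -> 11011
Fixed point reached at step 3: 11011

Answer: fixed 11011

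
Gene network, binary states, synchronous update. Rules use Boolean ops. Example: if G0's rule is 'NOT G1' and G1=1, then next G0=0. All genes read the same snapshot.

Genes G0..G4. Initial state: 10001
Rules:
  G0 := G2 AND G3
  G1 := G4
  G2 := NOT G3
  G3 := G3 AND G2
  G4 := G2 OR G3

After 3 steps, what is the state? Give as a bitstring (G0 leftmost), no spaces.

Step 1: G0=G2&G3=0&0=0 G1=G4=1 G2=NOT G3=NOT 0=1 G3=G3&G2=0&0=0 G4=G2|G3=0|0=0 -> 01100
Step 2: G0=G2&G3=1&0=0 G1=G4=0 G2=NOT G3=NOT 0=1 G3=G3&G2=0&1=0 G4=G2|G3=1|0=1 -> 00101
Step 3: G0=G2&G3=1&0=0 G1=G4=1 G2=NOT G3=NOT 0=1 G3=G3&G2=0&1=0 G4=G2|G3=1|0=1 -> 01101

01101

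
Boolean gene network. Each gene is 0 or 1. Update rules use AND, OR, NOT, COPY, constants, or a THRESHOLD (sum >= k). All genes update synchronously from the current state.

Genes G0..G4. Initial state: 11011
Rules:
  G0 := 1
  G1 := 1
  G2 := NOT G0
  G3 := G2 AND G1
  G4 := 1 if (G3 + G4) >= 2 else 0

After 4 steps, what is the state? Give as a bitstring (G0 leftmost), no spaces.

Step 1: G0=1(const) G1=1(const) G2=NOT G0=NOT 1=0 G3=G2&G1=0&1=0 G4=(1+1>=2)=1 -> 11001
Step 2: G0=1(const) G1=1(const) G2=NOT G0=NOT 1=0 G3=G2&G1=0&1=0 G4=(0+1>=2)=0 -> 11000
Step 3: G0=1(const) G1=1(const) G2=NOT G0=NOT 1=0 G3=G2&G1=0&1=0 G4=(0+0>=2)=0 -> 11000
Step 4: G0=1(const) G1=1(const) G2=NOT G0=NOT 1=0 G3=G2&G1=0&1=0 G4=(0+0>=2)=0 -> 11000

11000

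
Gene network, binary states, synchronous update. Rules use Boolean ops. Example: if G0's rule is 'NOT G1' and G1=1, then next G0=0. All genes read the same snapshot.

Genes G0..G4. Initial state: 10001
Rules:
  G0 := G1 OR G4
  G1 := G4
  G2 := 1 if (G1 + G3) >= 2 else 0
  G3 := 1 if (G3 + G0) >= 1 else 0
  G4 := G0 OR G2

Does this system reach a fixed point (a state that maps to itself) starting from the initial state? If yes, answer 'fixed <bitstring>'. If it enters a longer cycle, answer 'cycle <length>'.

Step 0: 10001
Step 1: G0=G1|G4=0|1=1 G1=G4=1 G2=(0+0>=2)=0 G3=(0+1>=1)=1 G4=G0|G2=1|0=1 -> 11011
Step 2: G0=G1|G4=1|1=1 G1=G4=1 G2=(1+1>=2)=1 G3=(1+1>=1)=1 G4=G0|G2=1|0=1 -> 11111
Step 3: G0=G1|G4=1|1=1 G1=G4=1 G2=(1+1>=2)=1 G3=(1+1>=1)=1 G4=G0|G2=1|1=1 -> 11111
Fixed point reached at step 2: 11111

Answer: fixed 11111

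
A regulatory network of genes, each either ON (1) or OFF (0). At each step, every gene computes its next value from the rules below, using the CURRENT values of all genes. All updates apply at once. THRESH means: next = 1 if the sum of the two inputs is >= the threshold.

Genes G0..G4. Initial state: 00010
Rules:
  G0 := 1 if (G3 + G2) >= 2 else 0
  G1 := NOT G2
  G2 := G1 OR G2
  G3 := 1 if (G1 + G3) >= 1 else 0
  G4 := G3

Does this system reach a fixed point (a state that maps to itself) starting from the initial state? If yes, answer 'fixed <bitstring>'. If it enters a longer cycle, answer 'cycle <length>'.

Answer: fixed 10111

Derivation:
Step 0: 00010
Step 1: G0=(1+0>=2)=0 G1=NOT G2=NOT 0=1 G2=G1|G2=0|0=0 G3=(0+1>=1)=1 G4=G3=1 -> 01011
Step 2: G0=(1+0>=2)=0 G1=NOT G2=NOT 0=1 G2=G1|G2=1|0=1 G3=(1+1>=1)=1 G4=G3=1 -> 01111
Step 3: G0=(1+1>=2)=1 G1=NOT G2=NOT 1=0 G2=G1|G2=1|1=1 G3=(1+1>=1)=1 G4=G3=1 -> 10111
Step 4: G0=(1+1>=2)=1 G1=NOT G2=NOT 1=0 G2=G1|G2=0|1=1 G3=(0+1>=1)=1 G4=G3=1 -> 10111
Fixed point reached at step 3: 10111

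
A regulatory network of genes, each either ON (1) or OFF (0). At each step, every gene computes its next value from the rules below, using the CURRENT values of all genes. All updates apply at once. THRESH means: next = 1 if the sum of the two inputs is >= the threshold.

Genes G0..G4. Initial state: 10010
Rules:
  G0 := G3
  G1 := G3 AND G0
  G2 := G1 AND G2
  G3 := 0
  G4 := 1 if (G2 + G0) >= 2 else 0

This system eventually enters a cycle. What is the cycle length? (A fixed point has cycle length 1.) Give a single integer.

Step 0: 10010
Step 1: G0=G3=1 G1=G3&G0=1&1=1 G2=G1&G2=0&0=0 G3=0(const) G4=(0+1>=2)=0 -> 11000
Step 2: G0=G3=0 G1=G3&G0=0&1=0 G2=G1&G2=1&0=0 G3=0(const) G4=(0+1>=2)=0 -> 00000
Step 3: G0=G3=0 G1=G3&G0=0&0=0 G2=G1&G2=0&0=0 G3=0(const) G4=(0+0>=2)=0 -> 00000
State from step 3 equals state from step 2 -> cycle length 1

Answer: 1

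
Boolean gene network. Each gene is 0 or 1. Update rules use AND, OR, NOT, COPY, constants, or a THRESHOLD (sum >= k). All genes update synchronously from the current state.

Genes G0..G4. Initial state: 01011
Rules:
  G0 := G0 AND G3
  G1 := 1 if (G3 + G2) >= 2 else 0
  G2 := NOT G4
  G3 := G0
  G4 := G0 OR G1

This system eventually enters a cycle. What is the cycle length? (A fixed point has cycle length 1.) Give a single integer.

Answer: 1

Derivation:
Step 0: 01011
Step 1: G0=G0&G3=0&1=0 G1=(1+0>=2)=0 G2=NOT G4=NOT 1=0 G3=G0=0 G4=G0|G1=0|1=1 -> 00001
Step 2: G0=G0&G3=0&0=0 G1=(0+0>=2)=0 G2=NOT G4=NOT 1=0 G3=G0=0 G4=G0|G1=0|0=0 -> 00000
Step 3: G0=G0&G3=0&0=0 G1=(0+0>=2)=0 G2=NOT G4=NOT 0=1 G3=G0=0 G4=G0|G1=0|0=0 -> 00100
Step 4: G0=G0&G3=0&0=0 G1=(0+1>=2)=0 G2=NOT G4=NOT 0=1 G3=G0=0 G4=G0|G1=0|0=0 -> 00100
State from step 4 equals state from step 3 -> cycle length 1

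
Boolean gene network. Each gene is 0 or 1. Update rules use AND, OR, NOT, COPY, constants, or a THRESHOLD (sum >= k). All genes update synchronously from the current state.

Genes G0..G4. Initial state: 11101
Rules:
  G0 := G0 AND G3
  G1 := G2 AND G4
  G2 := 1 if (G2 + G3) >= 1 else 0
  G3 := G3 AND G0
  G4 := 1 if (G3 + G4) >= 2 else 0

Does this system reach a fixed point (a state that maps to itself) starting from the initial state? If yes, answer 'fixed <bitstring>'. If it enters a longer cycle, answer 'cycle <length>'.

Step 0: 11101
Step 1: G0=G0&G3=1&0=0 G1=G2&G4=1&1=1 G2=(1+0>=1)=1 G3=G3&G0=0&1=0 G4=(0+1>=2)=0 -> 01100
Step 2: G0=G0&G3=0&0=0 G1=G2&G4=1&0=0 G2=(1+0>=1)=1 G3=G3&G0=0&0=0 G4=(0+0>=2)=0 -> 00100
Step 3: G0=G0&G3=0&0=0 G1=G2&G4=1&0=0 G2=(1+0>=1)=1 G3=G3&G0=0&0=0 G4=(0+0>=2)=0 -> 00100
Fixed point reached at step 2: 00100

Answer: fixed 00100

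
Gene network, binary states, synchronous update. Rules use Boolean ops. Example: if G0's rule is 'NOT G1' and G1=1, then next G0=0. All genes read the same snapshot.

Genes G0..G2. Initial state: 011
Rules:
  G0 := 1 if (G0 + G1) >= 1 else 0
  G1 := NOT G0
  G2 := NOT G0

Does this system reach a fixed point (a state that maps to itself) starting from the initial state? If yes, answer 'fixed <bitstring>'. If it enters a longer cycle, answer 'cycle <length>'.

Answer: fixed 100

Derivation:
Step 0: 011
Step 1: G0=(0+1>=1)=1 G1=NOT G0=NOT 0=1 G2=NOT G0=NOT 0=1 -> 111
Step 2: G0=(1+1>=1)=1 G1=NOT G0=NOT 1=0 G2=NOT G0=NOT 1=0 -> 100
Step 3: G0=(1+0>=1)=1 G1=NOT G0=NOT 1=0 G2=NOT G0=NOT 1=0 -> 100
Fixed point reached at step 2: 100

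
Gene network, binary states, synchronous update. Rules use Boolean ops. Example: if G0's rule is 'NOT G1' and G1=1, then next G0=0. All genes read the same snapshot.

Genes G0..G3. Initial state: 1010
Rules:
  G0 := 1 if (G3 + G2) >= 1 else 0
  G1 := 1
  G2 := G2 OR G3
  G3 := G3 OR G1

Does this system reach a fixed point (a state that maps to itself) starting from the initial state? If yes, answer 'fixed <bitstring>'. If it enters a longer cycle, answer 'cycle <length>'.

Step 0: 1010
Step 1: G0=(0+1>=1)=1 G1=1(const) G2=G2|G3=1|0=1 G3=G3|G1=0|0=0 -> 1110
Step 2: G0=(0+1>=1)=1 G1=1(const) G2=G2|G3=1|0=1 G3=G3|G1=0|1=1 -> 1111
Step 3: G0=(1+1>=1)=1 G1=1(const) G2=G2|G3=1|1=1 G3=G3|G1=1|1=1 -> 1111
Fixed point reached at step 2: 1111

Answer: fixed 1111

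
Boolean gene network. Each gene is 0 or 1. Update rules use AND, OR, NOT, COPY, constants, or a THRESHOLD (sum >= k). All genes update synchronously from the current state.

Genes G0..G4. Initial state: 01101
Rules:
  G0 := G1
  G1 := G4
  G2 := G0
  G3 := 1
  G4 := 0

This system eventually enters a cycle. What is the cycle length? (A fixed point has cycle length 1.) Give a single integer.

Step 0: 01101
Step 1: G0=G1=1 G1=G4=1 G2=G0=0 G3=1(const) G4=0(const) -> 11010
Step 2: G0=G1=1 G1=G4=0 G2=G0=1 G3=1(const) G4=0(const) -> 10110
Step 3: G0=G1=0 G1=G4=0 G2=G0=1 G3=1(const) G4=0(const) -> 00110
Step 4: G0=G1=0 G1=G4=0 G2=G0=0 G3=1(const) G4=0(const) -> 00010
Step 5: G0=G1=0 G1=G4=0 G2=G0=0 G3=1(const) G4=0(const) -> 00010
State from step 5 equals state from step 4 -> cycle length 1

Answer: 1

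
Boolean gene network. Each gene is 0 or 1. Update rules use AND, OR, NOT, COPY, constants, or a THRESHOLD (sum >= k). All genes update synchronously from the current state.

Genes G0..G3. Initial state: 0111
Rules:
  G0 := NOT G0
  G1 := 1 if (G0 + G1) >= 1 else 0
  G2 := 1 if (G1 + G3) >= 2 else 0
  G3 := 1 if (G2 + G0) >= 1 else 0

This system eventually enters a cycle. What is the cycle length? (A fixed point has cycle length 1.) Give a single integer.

Step 0: 0111
Step 1: G0=NOT G0=NOT 0=1 G1=(0+1>=1)=1 G2=(1+1>=2)=1 G3=(1+0>=1)=1 -> 1111
Step 2: G0=NOT G0=NOT 1=0 G1=(1+1>=1)=1 G2=(1+1>=2)=1 G3=(1+1>=1)=1 -> 0111
State from step 2 equals state from step 0 -> cycle length 2

Answer: 2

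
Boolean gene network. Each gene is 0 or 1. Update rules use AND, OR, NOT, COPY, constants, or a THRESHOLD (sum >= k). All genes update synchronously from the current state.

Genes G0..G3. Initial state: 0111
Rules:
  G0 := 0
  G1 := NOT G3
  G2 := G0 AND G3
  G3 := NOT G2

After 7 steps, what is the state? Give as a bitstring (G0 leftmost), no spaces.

Step 1: G0=0(const) G1=NOT G3=NOT 1=0 G2=G0&G3=0&1=0 G3=NOT G2=NOT 1=0 -> 0000
Step 2: G0=0(const) G1=NOT G3=NOT 0=1 G2=G0&G3=0&0=0 G3=NOT G2=NOT 0=1 -> 0101
Step 3: G0=0(const) G1=NOT G3=NOT 1=0 G2=G0&G3=0&1=0 G3=NOT G2=NOT 0=1 -> 0001
Step 4: G0=0(const) G1=NOT G3=NOT 1=0 G2=G0&G3=0&1=0 G3=NOT G2=NOT 0=1 -> 0001
Step 5: G0=0(const) G1=NOT G3=NOT 1=0 G2=G0&G3=0&1=0 G3=NOT G2=NOT 0=1 -> 0001
Step 6: G0=0(const) G1=NOT G3=NOT 1=0 G2=G0&G3=0&1=0 G3=NOT G2=NOT 0=1 -> 0001
Step 7: G0=0(const) G1=NOT G3=NOT 1=0 G2=G0&G3=0&1=0 G3=NOT G2=NOT 0=1 -> 0001

0001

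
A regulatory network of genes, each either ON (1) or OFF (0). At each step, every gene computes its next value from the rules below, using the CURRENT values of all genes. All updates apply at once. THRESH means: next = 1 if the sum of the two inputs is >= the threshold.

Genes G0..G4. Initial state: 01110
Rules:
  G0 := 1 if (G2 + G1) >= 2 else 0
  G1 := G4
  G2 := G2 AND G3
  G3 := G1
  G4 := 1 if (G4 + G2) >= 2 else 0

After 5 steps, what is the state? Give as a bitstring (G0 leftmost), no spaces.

Step 1: G0=(1+1>=2)=1 G1=G4=0 G2=G2&G3=1&1=1 G3=G1=1 G4=(0+1>=2)=0 -> 10110
Step 2: G0=(1+0>=2)=0 G1=G4=0 G2=G2&G3=1&1=1 G3=G1=0 G4=(0+1>=2)=0 -> 00100
Step 3: G0=(1+0>=2)=0 G1=G4=0 G2=G2&G3=1&0=0 G3=G1=0 G4=(0+1>=2)=0 -> 00000
Step 4: G0=(0+0>=2)=0 G1=G4=0 G2=G2&G3=0&0=0 G3=G1=0 G4=(0+0>=2)=0 -> 00000
Step 5: G0=(0+0>=2)=0 G1=G4=0 G2=G2&G3=0&0=0 G3=G1=0 G4=(0+0>=2)=0 -> 00000

00000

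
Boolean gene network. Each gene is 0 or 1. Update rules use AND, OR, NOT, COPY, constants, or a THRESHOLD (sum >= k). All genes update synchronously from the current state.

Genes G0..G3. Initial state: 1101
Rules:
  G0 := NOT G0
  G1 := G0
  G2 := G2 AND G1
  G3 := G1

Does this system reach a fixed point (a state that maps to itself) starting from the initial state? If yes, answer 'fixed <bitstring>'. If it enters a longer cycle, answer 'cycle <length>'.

Step 0: 1101
Step 1: G0=NOT G0=NOT 1=0 G1=G0=1 G2=G2&G1=0&1=0 G3=G1=1 -> 0101
Step 2: G0=NOT G0=NOT 0=1 G1=G0=0 G2=G2&G1=0&1=0 G3=G1=1 -> 1001
Step 3: G0=NOT G0=NOT 1=0 G1=G0=1 G2=G2&G1=0&0=0 G3=G1=0 -> 0100
Step 4: G0=NOT G0=NOT 0=1 G1=G0=0 G2=G2&G1=0&1=0 G3=G1=1 -> 1001
Cycle of length 2 starting at step 2 -> no fixed point

Answer: cycle 2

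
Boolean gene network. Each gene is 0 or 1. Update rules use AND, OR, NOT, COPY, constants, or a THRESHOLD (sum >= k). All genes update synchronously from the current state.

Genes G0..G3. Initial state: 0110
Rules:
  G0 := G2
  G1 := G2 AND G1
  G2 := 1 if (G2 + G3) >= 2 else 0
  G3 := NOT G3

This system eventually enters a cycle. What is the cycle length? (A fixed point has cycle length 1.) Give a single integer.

Step 0: 0110
Step 1: G0=G2=1 G1=G2&G1=1&1=1 G2=(1+0>=2)=0 G3=NOT G3=NOT 0=1 -> 1101
Step 2: G0=G2=0 G1=G2&G1=0&1=0 G2=(0+1>=2)=0 G3=NOT G3=NOT 1=0 -> 0000
Step 3: G0=G2=0 G1=G2&G1=0&0=0 G2=(0+0>=2)=0 G3=NOT G3=NOT 0=1 -> 0001
Step 4: G0=G2=0 G1=G2&G1=0&0=0 G2=(0+1>=2)=0 G3=NOT G3=NOT 1=0 -> 0000
State from step 4 equals state from step 2 -> cycle length 2

Answer: 2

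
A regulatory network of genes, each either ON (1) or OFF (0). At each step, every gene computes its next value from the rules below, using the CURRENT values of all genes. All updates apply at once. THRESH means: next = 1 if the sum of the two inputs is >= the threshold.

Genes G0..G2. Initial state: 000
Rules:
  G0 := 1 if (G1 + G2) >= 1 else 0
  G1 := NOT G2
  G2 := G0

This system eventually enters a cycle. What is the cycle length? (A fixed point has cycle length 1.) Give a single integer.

Answer: 1

Derivation:
Step 0: 000
Step 1: G0=(0+0>=1)=0 G1=NOT G2=NOT 0=1 G2=G0=0 -> 010
Step 2: G0=(1+0>=1)=1 G1=NOT G2=NOT 0=1 G2=G0=0 -> 110
Step 3: G0=(1+0>=1)=1 G1=NOT G2=NOT 0=1 G2=G0=1 -> 111
Step 4: G0=(1+1>=1)=1 G1=NOT G2=NOT 1=0 G2=G0=1 -> 101
Step 5: G0=(0+1>=1)=1 G1=NOT G2=NOT 1=0 G2=G0=1 -> 101
State from step 5 equals state from step 4 -> cycle length 1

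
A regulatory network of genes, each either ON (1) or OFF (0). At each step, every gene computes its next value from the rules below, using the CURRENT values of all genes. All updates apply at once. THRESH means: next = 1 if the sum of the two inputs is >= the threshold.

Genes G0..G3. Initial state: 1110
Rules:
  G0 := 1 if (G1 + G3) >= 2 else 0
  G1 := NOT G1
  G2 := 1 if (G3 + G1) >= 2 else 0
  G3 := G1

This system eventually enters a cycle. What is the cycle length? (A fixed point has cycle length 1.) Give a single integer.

Step 0: 1110
Step 1: G0=(1+0>=2)=0 G1=NOT G1=NOT 1=0 G2=(0+1>=2)=0 G3=G1=1 -> 0001
Step 2: G0=(0+1>=2)=0 G1=NOT G1=NOT 0=1 G2=(1+0>=2)=0 G3=G1=0 -> 0100
Step 3: G0=(1+0>=2)=0 G1=NOT G1=NOT 1=0 G2=(0+1>=2)=0 G3=G1=1 -> 0001
State from step 3 equals state from step 1 -> cycle length 2

Answer: 2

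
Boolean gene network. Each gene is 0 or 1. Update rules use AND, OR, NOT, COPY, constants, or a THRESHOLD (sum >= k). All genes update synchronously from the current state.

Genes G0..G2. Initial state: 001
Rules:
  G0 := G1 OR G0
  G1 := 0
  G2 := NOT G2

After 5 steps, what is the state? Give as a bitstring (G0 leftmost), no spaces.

Step 1: G0=G1|G0=0|0=0 G1=0(const) G2=NOT G2=NOT 1=0 -> 000
Step 2: G0=G1|G0=0|0=0 G1=0(const) G2=NOT G2=NOT 0=1 -> 001
Step 3: G0=G1|G0=0|0=0 G1=0(const) G2=NOT G2=NOT 1=0 -> 000
Step 4: G0=G1|G0=0|0=0 G1=0(const) G2=NOT G2=NOT 0=1 -> 001
Step 5: G0=G1|G0=0|0=0 G1=0(const) G2=NOT G2=NOT 1=0 -> 000

000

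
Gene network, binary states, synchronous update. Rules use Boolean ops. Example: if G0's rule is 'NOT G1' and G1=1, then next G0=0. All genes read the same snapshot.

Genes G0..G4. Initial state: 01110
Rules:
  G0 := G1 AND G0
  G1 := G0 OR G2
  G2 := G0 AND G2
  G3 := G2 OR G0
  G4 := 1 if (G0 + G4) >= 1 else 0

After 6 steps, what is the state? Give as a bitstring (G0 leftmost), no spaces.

Step 1: G0=G1&G0=1&0=0 G1=G0|G2=0|1=1 G2=G0&G2=0&1=0 G3=G2|G0=1|0=1 G4=(0+0>=1)=0 -> 01010
Step 2: G0=G1&G0=1&0=0 G1=G0|G2=0|0=0 G2=G0&G2=0&0=0 G3=G2|G0=0|0=0 G4=(0+0>=1)=0 -> 00000
Step 3: G0=G1&G0=0&0=0 G1=G0|G2=0|0=0 G2=G0&G2=0&0=0 G3=G2|G0=0|0=0 G4=(0+0>=1)=0 -> 00000
Step 4: G0=G1&G0=0&0=0 G1=G0|G2=0|0=0 G2=G0&G2=0&0=0 G3=G2|G0=0|0=0 G4=(0+0>=1)=0 -> 00000
Step 5: G0=G1&G0=0&0=0 G1=G0|G2=0|0=0 G2=G0&G2=0&0=0 G3=G2|G0=0|0=0 G4=(0+0>=1)=0 -> 00000
Step 6: G0=G1&G0=0&0=0 G1=G0|G2=0|0=0 G2=G0&G2=0&0=0 G3=G2|G0=0|0=0 G4=(0+0>=1)=0 -> 00000

00000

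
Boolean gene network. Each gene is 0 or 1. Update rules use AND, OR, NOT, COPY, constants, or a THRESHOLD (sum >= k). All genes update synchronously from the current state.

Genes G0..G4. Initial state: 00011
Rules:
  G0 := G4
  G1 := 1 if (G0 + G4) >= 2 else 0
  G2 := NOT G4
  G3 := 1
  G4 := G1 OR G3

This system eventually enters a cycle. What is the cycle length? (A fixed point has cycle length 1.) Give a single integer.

Step 0: 00011
Step 1: G0=G4=1 G1=(0+1>=2)=0 G2=NOT G4=NOT 1=0 G3=1(const) G4=G1|G3=0|1=1 -> 10011
Step 2: G0=G4=1 G1=(1+1>=2)=1 G2=NOT G4=NOT 1=0 G3=1(const) G4=G1|G3=0|1=1 -> 11011
Step 3: G0=G4=1 G1=(1+1>=2)=1 G2=NOT G4=NOT 1=0 G3=1(const) G4=G1|G3=1|1=1 -> 11011
State from step 3 equals state from step 2 -> cycle length 1

Answer: 1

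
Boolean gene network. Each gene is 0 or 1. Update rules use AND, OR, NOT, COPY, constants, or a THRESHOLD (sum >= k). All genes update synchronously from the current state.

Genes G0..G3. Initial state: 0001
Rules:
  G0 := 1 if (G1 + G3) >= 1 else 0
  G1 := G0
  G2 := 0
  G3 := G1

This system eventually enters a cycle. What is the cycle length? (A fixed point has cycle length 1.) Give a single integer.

Answer: 1

Derivation:
Step 0: 0001
Step 1: G0=(0+1>=1)=1 G1=G0=0 G2=0(const) G3=G1=0 -> 1000
Step 2: G0=(0+0>=1)=0 G1=G0=1 G2=0(const) G3=G1=0 -> 0100
Step 3: G0=(1+0>=1)=1 G1=G0=0 G2=0(const) G3=G1=1 -> 1001
Step 4: G0=(0+1>=1)=1 G1=G0=1 G2=0(const) G3=G1=0 -> 1100
Step 5: G0=(1+0>=1)=1 G1=G0=1 G2=0(const) G3=G1=1 -> 1101
Step 6: G0=(1+1>=1)=1 G1=G0=1 G2=0(const) G3=G1=1 -> 1101
State from step 6 equals state from step 5 -> cycle length 1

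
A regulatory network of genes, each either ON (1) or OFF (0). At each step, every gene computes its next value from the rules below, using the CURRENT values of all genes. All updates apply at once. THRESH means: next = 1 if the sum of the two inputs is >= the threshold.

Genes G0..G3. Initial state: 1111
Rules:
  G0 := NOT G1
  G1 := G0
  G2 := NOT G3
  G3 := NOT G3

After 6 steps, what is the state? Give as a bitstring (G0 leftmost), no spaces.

Step 1: G0=NOT G1=NOT 1=0 G1=G0=1 G2=NOT G3=NOT 1=0 G3=NOT G3=NOT 1=0 -> 0100
Step 2: G0=NOT G1=NOT 1=0 G1=G0=0 G2=NOT G3=NOT 0=1 G3=NOT G3=NOT 0=1 -> 0011
Step 3: G0=NOT G1=NOT 0=1 G1=G0=0 G2=NOT G3=NOT 1=0 G3=NOT G3=NOT 1=0 -> 1000
Step 4: G0=NOT G1=NOT 0=1 G1=G0=1 G2=NOT G3=NOT 0=1 G3=NOT G3=NOT 0=1 -> 1111
Step 5: G0=NOT G1=NOT 1=0 G1=G0=1 G2=NOT G3=NOT 1=0 G3=NOT G3=NOT 1=0 -> 0100
Step 6: G0=NOT G1=NOT 1=0 G1=G0=0 G2=NOT G3=NOT 0=1 G3=NOT G3=NOT 0=1 -> 0011

0011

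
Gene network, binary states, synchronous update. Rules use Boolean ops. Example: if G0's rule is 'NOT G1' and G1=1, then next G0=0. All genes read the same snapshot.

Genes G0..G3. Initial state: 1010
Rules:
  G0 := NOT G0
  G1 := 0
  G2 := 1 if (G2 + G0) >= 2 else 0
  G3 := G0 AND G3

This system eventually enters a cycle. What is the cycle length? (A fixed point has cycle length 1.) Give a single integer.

Answer: 2

Derivation:
Step 0: 1010
Step 1: G0=NOT G0=NOT 1=0 G1=0(const) G2=(1+1>=2)=1 G3=G0&G3=1&0=0 -> 0010
Step 2: G0=NOT G0=NOT 0=1 G1=0(const) G2=(1+0>=2)=0 G3=G0&G3=0&0=0 -> 1000
Step 3: G0=NOT G0=NOT 1=0 G1=0(const) G2=(0+1>=2)=0 G3=G0&G3=1&0=0 -> 0000
Step 4: G0=NOT G0=NOT 0=1 G1=0(const) G2=(0+0>=2)=0 G3=G0&G3=0&0=0 -> 1000
State from step 4 equals state from step 2 -> cycle length 2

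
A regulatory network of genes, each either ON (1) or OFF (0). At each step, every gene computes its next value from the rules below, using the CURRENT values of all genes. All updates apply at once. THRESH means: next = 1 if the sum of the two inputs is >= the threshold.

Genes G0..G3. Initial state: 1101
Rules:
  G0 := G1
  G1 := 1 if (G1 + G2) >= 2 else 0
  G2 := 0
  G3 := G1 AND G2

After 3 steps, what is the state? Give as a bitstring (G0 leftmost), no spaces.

Step 1: G0=G1=1 G1=(1+0>=2)=0 G2=0(const) G3=G1&G2=1&0=0 -> 1000
Step 2: G0=G1=0 G1=(0+0>=2)=0 G2=0(const) G3=G1&G2=0&0=0 -> 0000
Step 3: G0=G1=0 G1=(0+0>=2)=0 G2=0(const) G3=G1&G2=0&0=0 -> 0000

0000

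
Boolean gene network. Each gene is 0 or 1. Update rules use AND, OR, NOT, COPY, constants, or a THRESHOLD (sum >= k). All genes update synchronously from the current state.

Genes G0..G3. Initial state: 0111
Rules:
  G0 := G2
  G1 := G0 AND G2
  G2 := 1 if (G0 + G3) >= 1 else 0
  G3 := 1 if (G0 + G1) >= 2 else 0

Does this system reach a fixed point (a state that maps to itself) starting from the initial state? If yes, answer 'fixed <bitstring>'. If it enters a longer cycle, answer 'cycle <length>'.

Step 0: 0111
Step 1: G0=G2=1 G1=G0&G2=0&1=0 G2=(0+1>=1)=1 G3=(0+1>=2)=0 -> 1010
Step 2: G0=G2=1 G1=G0&G2=1&1=1 G2=(1+0>=1)=1 G3=(1+0>=2)=0 -> 1110
Step 3: G0=G2=1 G1=G0&G2=1&1=1 G2=(1+0>=1)=1 G3=(1+1>=2)=1 -> 1111
Step 4: G0=G2=1 G1=G0&G2=1&1=1 G2=(1+1>=1)=1 G3=(1+1>=2)=1 -> 1111
Fixed point reached at step 3: 1111

Answer: fixed 1111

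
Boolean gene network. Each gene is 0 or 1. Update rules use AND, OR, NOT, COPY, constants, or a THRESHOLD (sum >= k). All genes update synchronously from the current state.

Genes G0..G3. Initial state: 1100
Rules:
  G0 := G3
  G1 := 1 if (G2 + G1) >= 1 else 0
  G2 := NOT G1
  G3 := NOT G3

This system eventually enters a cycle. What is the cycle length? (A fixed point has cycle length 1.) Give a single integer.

Answer: 2

Derivation:
Step 0: 1100
Step 1: G0=G3=0 G1=(0+1>=1)=1 G2=NOT G1=NOT 1=0 G3=NOT G3=NOT 0=1 -> 0101
Step 2: G0=G3=1 G1=(0+1>=1)=1 G2=NOT G1=NOT 1=0 G3=NOT G3=NOT 1=0 -> 1100
State from step 2 equals state from step 0 -> cycle length 2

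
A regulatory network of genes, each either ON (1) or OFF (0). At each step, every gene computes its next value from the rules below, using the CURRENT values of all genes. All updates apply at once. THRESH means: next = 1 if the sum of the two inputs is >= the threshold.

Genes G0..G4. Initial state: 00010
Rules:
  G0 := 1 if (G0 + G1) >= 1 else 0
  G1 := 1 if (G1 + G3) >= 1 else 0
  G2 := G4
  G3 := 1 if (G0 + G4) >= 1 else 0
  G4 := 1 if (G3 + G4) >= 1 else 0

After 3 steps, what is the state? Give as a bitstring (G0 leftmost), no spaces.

Step 1: G0=(0+0>=1)=0 G1=(0+1>=1)=1 G2=G4=0 G3=(0+0>=1)=0 G4=(1+0>=1)=1 -> 01001
Step 2: G0=(0+1>=1)=1 G1=(1+0>=1)=1 G2=G4=1 G3=(0+1>=1)=1 G4=(0+1>=1)=1 -> 11111
Step 3: G0=(1+1>=1)=1 G1=(1+1>=1)=1 G2=G4=1 G3=(1+1>=1)=1 G4=(1+1>=1)=1 -> 11111

11111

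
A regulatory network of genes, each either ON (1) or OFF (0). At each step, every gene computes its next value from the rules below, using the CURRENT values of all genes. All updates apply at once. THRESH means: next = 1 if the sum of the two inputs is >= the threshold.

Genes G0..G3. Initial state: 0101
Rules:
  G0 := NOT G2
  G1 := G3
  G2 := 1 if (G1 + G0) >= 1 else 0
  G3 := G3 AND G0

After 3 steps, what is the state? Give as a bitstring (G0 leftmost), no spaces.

Step 1: G0=NOT G2=NOT 0=1 G1=G3=1 G2=(1+0>=1)=1 G3=G3&G0=1&0=0 -> 1110
Step 2: G0=NOT G2=NOT 1=0 G1=G3=0 G2=(1+1>=1)=1 G3=G3&G0=0&1=0 -> 0010
Step 3: G0=NOT G2=NOT 1=0 G1=G3=0 G2=(0+0>=1)=0 G3=G3&G0=0&0=0 -> 0000

0000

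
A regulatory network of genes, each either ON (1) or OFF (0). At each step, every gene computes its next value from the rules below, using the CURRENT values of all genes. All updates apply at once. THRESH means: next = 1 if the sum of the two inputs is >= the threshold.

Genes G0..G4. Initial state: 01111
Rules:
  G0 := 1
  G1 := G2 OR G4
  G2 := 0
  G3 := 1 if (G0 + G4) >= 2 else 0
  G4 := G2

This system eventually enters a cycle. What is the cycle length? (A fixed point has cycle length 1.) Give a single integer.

Step 0: 01111
Step 1: G0=1(const) G1=G2|G4=1|1=1 G2=0(const) G3=(0+1>=2)=0 G4=G2=1 -> 11001
Step 2: G0=1(const) G1=G2|G4=0|1=1 G2=0(const) G3=(1+1>=2)=1 G4=G2=0 -> 11010
Step 3: G0=1(const) G1=G2|G4=0|0=0 G2=0(const) G3=(1+0>=2)=0 G4=G2=0 -> 10000
Step 4: G0=1(const) G1=G2|G4=0|0=0 G2=0(const) G3=(1+0>=2)=0 G4=G2=0 -> 10000
State from step 4 equals state from step 3 -> cycle length 1

Answer: 1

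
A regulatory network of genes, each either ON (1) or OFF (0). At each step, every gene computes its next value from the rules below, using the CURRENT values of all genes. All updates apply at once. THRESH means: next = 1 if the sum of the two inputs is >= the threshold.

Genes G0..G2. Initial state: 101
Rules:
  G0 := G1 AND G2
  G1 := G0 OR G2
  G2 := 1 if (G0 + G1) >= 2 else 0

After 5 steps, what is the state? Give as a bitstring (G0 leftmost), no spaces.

Step 1: G0=G1&G2=0&1=0 G1=G0|G2=1|1=1 G2=(1+0>=2)=0 -> 010
Step 2: G0=G1&G2=1&0=0 G1=G0|G2=0|0=0 G2=(0+1>=2)=0 -> 000
Step 3: G0=G1&G2=0&0=0 G1=G0|G2=0|0=0 G2=(0+0>=2)=0 -> 000
Step 4: G0=G1&G2=0&0=0 G1=G0|G2=0|0=0 G2=(0+0>=2)=0 -> 000
Step 5: G0=G1&G2=0&0=0 G1=G0|G2=0|0=0 G2=(0+0>=2)=0 -> 000

000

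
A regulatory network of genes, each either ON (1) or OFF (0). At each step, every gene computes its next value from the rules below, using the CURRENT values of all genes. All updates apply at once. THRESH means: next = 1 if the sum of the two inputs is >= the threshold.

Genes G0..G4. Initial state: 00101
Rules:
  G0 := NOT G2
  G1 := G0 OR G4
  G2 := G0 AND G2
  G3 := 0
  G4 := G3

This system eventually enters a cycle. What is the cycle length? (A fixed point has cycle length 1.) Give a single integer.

Step 0: 00101
Step 1: G0=NOT G2=NOT 1=0 G1=G0|G4=0|1=1 G2=G0&G2=0&1=0 G3=0(const) G4=G3=0 -> 01000
Step 2: G0=NOT G2=NOT 0=1 G1=G0|G4=0|0=0 G2=G0&G2=0&0=0 G3=0(const) G4=G3=0 -> 10000
Step 3: G0=NOT G2=NOT 0=1 G1=G0|G4=1|0=1 G2=G0&G2=1&0=0 G3=0(const) G4=G3=0 -> 11000
Step 4: G0=NOT G2=NOT 0=1 G1=G0|G4=1|0=1 G2=G0&G2=1&0=0 G3=0(const) G4=G3=0 -> 11000
State from step 4 equals state from step 3 -> cycle length 1

Answer: 1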